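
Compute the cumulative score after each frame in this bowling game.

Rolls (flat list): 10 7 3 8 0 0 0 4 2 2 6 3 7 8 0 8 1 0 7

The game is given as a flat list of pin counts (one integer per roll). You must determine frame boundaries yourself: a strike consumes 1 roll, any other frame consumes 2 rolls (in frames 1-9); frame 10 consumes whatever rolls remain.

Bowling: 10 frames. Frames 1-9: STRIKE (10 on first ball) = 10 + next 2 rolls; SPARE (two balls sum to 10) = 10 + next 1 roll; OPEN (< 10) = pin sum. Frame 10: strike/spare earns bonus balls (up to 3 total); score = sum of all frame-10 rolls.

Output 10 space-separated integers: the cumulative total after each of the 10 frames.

Frame 1: STRIKE. 10 + next two rolls (7+3) = 20. Cumulative: 20
Frame 2: SPARE (7+3=10). 10 + next roll (8) = 18. Cumulative: 38
Frame 3: OPEN (8+0=8). Cumulative: 46
Frame 4: OPEN (0+0=0). Cumulative: 46
Frame 5: OPEN (4+2=6). Cumulative: 52
Frame 6: OPEN (2+6=8). Cumulative: 60
Frame 7: SPARE (3+7=10). 10 + next roll (8) = 18. Cumulative: 78
Frame 8: OPEN (8+0=8). Cumulative: 86
Frame 9: OPEN (8+1=9). Cumulative: 95
Frame 10: OPEN. Sum of all frame-10 rolls (0+7) = 7. Cumulative: 102

Answer: 20 38 46 46 52 60 78 86 95 102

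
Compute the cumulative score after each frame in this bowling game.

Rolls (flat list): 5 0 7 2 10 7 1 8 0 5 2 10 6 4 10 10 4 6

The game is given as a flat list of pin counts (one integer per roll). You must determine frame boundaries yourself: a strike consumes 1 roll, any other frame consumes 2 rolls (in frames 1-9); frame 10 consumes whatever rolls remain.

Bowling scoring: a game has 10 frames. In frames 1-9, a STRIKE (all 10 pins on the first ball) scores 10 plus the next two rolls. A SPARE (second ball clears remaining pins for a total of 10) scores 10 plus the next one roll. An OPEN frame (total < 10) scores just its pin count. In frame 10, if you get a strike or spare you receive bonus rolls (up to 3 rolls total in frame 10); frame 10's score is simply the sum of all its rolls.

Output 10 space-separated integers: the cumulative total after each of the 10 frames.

Answer: 5 14 32 40 48 55 75 95 119 139

Derivation:
Frame 1: OPEN (5+0=5). Cumulative: 5
Frame 2: OPEN (7+2=9). Cumulative: 14
Frame 3: STRIKE. 10 + next two rolls (7+1) = 18. Cumulative: 32
Frame 4: OPEN (7+1=8). Cumulative: 40
Frame 5: OPEN (8+0=8). Cumulative: 48
Frame 6: OPEN (5+2=7). Cumulative: 55
Frame 7: STRIKE. 10 + next two rolls (6+4) = 20. Cumulative: 75
Frame 8: SPARE (6+4=10). 10 + next roll (10) = 20. Cumulative: 95
Frame 9: STRIKE. 10 + next two rolls (10+4) = 24. Cumulative: 119
Frame 10: STRIKE. Sum of all frame-10 rolls (10+4+6) = 20. Cumulative: 139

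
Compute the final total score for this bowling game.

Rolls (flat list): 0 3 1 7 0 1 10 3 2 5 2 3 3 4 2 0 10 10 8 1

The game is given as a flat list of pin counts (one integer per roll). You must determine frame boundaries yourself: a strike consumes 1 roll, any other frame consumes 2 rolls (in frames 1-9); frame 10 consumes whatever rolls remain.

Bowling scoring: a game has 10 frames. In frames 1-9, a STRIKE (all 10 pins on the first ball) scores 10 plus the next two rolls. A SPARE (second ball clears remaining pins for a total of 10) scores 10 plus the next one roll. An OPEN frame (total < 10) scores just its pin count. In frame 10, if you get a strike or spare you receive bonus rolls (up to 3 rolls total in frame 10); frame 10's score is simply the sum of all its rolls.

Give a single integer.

Answer: 90

Derivation:
Frame 1: OPEN (0+3=3). Cumulative: 3
Frame 2: OPEN (1+7=8). Cumulative: 11
Frame 3: OPEN (0+1=1). Cumulative: 12
Frame 4: STRIKE. 10 + next two rolls (3+2) = 15. Cumulative: 27
Frame 5: OPEN (3+2=5). Cumulative: 32
Frame 6: OPEN (5+2=7). Cumulative: 39
Frame 7: OPEN (3+3=6). Cumulative: 45
Frame 8: OPEN (4+2=6). Cumulative: 51
Frame 9: SPARE (0+10=10). 10 + next roll (10) = 20. Cumulative: 71
Frame 10: STRIKE. Sum of all frame-10 rolls (10+8+1) = 19. Cumulative: 90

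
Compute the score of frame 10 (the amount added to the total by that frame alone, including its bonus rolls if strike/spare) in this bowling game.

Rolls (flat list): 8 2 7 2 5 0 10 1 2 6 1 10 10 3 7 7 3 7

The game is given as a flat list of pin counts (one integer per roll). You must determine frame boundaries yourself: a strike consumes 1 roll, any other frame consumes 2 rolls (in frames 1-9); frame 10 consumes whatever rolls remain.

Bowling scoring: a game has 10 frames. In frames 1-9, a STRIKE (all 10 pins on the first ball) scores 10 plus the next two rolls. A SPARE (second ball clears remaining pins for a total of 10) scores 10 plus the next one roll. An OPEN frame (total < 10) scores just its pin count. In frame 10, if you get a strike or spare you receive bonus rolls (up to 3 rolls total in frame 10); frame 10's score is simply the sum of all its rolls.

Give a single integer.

Answer: 17

Derivation:
Frame 1: SPARE (8+2=10). 10 + next roll (7) = 17. Cumulative: 17
Frame 2: OPEN (7+2=9). Cumulative: 26
Frame 3: OPEN (5+0=5). Cumulative: 31
Frame 4: STRIKE. 10 + next two rolls (1+2) = 13. Cumulative: 44
Frame 5: OPEN (1+2=3). Cumulative: 47
Frame 6: OPEN (6+1=7). Cumulative: 54
Frame 7: STRIKE. 10 + next two rolls (10+3) = 23. Cumulative: 77
Frame 8: STRIKE. 10 + next two rolls (3+7) = 20. Cumulative: 97
Frame 9: SPARE (3+7=10). 10 + next roll (7) = 17. Cumulative: 114
Frame 10: SPARE. Sum of all frame-10 rolls (7+3+7) = 17. Cumulative: 131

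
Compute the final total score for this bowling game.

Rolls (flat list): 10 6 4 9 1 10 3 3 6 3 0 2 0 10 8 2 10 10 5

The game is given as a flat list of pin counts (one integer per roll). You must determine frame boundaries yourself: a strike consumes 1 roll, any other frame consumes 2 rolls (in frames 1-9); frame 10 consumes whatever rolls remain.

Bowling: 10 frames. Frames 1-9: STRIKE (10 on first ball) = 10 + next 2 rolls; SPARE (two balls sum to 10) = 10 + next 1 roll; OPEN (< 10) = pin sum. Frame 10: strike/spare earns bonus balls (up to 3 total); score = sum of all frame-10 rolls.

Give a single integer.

Answer: 155

Derivation:
Frame 1: STRIKE. 10 + next two rolls (6+4) = 20. Cumulative: 20
Frame 2: SPARE (6+4=10). 10 + next roll (9) = 19. Cumulative: 39
Frame 3: SPARE (9+1=10). 10 + next roll (10) = 20. Cumulative: 59
Frame 4: STRIKE. 10 + next two rolls (3+3) = 16. Cumulative: 75
Frame 5: OPEN (3+3=6). Cumulative: 81
Frame 6: OPEN (6+3=9). Cumulative: 90
Frame 7: OPEN (0+2=2). Cumulative: 92
Frame 8: SPARE (0+10=10). 10 + next roll (8) = 18. Cumulative: 110
Frame 9: SPARE (8+2=10). 10 + next roll (10) = 20. Cumulative: 130
Frame 10: STRIKE. Sum of all frame-10 rolls (10+10+5) = 25. Cumulative: 155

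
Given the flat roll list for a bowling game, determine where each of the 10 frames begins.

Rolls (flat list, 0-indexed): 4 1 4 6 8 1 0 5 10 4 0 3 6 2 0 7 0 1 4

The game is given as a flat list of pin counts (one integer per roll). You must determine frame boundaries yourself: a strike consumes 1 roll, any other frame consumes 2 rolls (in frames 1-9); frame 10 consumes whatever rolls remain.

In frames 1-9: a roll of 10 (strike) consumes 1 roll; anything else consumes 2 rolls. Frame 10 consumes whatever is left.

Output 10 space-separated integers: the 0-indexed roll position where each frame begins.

Frame 1 starts at roll index 0: rolls=4,1 (sum=5), consumes 2 rolls
Frame 2 starts at roll index 2: rolls=4,6 (sum=10), consumes 2 rolls
Frame 3 starts at roll index 4: rolls=8,1 (sum=9), consumes 2 rolls
Frame 4 starts at roll index 6: rolls=0,5 (sum=5), consumes 2 rolls
Frame 5 starts at roll index 8: roll=10 (strike), consumes 1 roll
Frame 6 starts at roll index 9: rolls=4,0 (sum=4), consumes 2 rolls
Frame 7 starts at roll index 11: rolls=3,6 (sum=9), consumes 2 rolls
Frame 8 starts at roll index 13: rolls=2,0 (sum=2), consumes 2 rolls
Frame 9 starts at roll index 15: rolls=7,0 (sum=7), consumes 2 rolls
Frame 10 starts at roll index 17: 2 remaining rolls

Answer: 0 2 4 6 8 9 11 13 15 17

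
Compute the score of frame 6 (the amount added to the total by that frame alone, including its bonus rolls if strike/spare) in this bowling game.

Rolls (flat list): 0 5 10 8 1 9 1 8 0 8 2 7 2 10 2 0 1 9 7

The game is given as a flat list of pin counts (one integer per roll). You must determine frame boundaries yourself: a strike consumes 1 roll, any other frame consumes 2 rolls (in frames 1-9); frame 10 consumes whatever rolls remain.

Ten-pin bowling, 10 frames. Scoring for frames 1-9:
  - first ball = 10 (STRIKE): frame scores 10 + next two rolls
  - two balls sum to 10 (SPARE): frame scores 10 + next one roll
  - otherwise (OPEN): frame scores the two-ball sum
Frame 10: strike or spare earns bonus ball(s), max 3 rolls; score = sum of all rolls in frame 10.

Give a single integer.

Frame 1: OPEN (0+5=5). Cumulative: 5
Frame 2: STRIKE. 10 + next two rolls (8+1) = 19. Cumulative: 24
Frame 3: OPEN (8+1=9). Cumulative: 33
Frame 4: SPARE (9+1=10). 10 + next roll (8) = 18. Cumulative: 51
Frame 5: OPEN (8+0=8). Cumulative: 59
Frame 6: SPARE (8+2=10). 10 + next roll (7) = 17. Cumulative: 76
Frame 7: OPEN (7+2=9). Cumulative: 85
Frame 8: STRIKE. 10 + next two rolls (2+0) = 12. Cumulative: 97

Answer: 17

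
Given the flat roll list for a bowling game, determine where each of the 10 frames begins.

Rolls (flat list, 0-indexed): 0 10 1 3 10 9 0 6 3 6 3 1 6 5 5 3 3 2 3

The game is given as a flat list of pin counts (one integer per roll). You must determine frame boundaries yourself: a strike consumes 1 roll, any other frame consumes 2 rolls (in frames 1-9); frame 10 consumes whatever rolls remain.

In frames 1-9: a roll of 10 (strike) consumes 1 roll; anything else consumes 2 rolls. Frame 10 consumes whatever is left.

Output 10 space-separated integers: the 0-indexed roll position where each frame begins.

Frame 1 starts at roll index 0: rolls=0,10 (sum=10), consumes 2 rolls
Frame 2 starts at roll index 2: rolls=1,3 (sum=4), consumes 2 rolls
Frame 3 starts at roll index 4: roll=10 (strike), consumes 1 roll
Frame 4 starts at roll index 5: rolls=9,0 (sum=9), consumes 2 rolls
Frame 5 starts at roll index 7: rolls=6,3 (sum=9), consumes 2 rolls
Frame 6 starts at roll index 9: rolls=6,3 (sum=9), consumes 2 rolls
Frame 7 starts at roll index 11: rolls=1,6 (sum=7), consumes 2 rolls
Frame 8 starts at roll index 13: rolls=5,5 (sum=10), consumes 2 rolls
Frame 9 starts at roll index 15: rolls=3,3 (sum=6), consumes 2 rolls
Frame 10 starts at roll index 17: 2 remaining rolls

Answer: 0 2 4 5 7 9 11 13 15 17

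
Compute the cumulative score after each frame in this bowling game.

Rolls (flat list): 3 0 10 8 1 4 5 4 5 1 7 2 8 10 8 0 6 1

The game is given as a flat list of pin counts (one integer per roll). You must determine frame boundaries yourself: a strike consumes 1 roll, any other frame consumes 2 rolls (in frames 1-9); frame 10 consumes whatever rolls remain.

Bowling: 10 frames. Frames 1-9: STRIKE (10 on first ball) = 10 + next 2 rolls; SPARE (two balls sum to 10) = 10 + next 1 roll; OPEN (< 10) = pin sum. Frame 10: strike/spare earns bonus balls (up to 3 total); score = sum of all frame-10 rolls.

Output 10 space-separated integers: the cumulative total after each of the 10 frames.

Answer: 3 22 31 40 49 57 77 95 103 110

Derivation:
Frame 1: OPEN (3+0=3). Cumulative: 3
Frame 2: STRIKE. 10 + next two rolls (8+1) = 19. Cumulative: 22
Frame 3: OPEN (8+1=9). Cumulative: 31
Frame 4: OPEN (4+5=9). Cumulative: 40
Frame 5: OPEN (4+5=9). Cumulative: 49
Frame 6: OPEN (1+7=8). Cumulative: 57
Frame 7: SPARE (2+8=10). 10 + next roll (10) = 20. Cumulative: 77
Frame 8: STRIKE. 10 + next two rolls (8+0) = 18. Cumulative: 95
Frame 9: OPEN (8+0=8). Cumulative: 103
Frame 10: OPEN. Sum of all frame-10 rolls (6+1) = 7. Cumulative: 110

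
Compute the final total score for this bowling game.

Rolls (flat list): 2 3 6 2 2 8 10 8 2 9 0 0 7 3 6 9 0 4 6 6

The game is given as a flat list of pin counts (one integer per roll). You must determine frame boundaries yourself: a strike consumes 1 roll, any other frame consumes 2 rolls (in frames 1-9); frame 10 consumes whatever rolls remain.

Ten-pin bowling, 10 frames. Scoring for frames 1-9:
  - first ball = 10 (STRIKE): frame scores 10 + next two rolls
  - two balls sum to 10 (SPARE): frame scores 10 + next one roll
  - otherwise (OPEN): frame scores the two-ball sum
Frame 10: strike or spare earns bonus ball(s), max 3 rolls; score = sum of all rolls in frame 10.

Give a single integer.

Answer: 122

Derivation:
Frame 1: OPEN (2+3=5). Cumulative: 5
Frame 2: OPEN (6+2=8). Cumulative: 13
Frame 3: SPARE (2+8=10). 10 + next roll (10) = 20. Cumulative: 33
Frame 4: STRIKE. 10 + next two rolls (8+2) = 20. Cumulative: 53
Frame 5: SPARE (8+2=10). 10 + next roll (9) = 19. Cumulative: 72
Frame 6: OPEN (9+0=9). Cumulative: 81
Frame 7: OPEN (0+7=7). Cumulative: 88
Frame 8: OPEN (3+6=9). Cumulative: 97
Frame 9: OPEN (9+0=9). Cumulative: 106
Frame 10: SPARE. Sum of all frame-10 rolls (4+6+6) = 16. Cumulative: 122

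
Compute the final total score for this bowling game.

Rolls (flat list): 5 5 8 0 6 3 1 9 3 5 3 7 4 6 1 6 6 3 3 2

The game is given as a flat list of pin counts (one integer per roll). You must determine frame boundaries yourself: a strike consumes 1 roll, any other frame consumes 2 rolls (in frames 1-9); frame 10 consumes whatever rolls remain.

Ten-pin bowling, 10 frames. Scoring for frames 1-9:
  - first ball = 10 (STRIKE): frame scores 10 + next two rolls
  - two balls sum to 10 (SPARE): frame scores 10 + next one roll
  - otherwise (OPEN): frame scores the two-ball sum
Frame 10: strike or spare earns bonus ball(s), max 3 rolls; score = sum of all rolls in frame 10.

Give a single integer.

Frame 1: SPARE (5+5=10). 10 + next roll (8) = 18. Cumulative: 18
Frame 2: OPEN (8+0=8). Cumulative: 26
Frame 3: OPEN (6+3=9). Cumulative: 35
Frame 4: SPARE (1+9=10). 10 + next roll (3) = 13. Cumulative: 48
Frame 5: OPEN (3+5=8). Cumulative: 56
Frame 6: SPARE (3+7=10). 10 + next roll (4) = 14. Cumulative: 70
Frame 7: SPARE (4+6=10). 10 + next roll (1) = 11. Cumulative: 81
Frame 8: OPEN (1+6=7). Cumulative: 88
Frame 9: OPEN (6+3=9). Cumulative: 97
Frame 10: OPEN. Sum of all frame-10 rolls (3+2) = 5. Cumulative: 102

Answer: 102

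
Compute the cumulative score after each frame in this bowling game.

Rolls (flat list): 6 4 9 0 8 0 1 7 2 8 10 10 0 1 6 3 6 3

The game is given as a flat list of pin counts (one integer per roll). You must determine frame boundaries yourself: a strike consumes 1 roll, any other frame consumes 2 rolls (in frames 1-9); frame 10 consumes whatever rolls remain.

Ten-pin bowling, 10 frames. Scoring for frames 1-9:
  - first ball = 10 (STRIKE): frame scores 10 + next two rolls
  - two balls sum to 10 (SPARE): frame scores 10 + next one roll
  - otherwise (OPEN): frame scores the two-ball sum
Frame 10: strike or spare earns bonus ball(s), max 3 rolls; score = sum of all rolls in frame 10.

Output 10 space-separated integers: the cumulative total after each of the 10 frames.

Answer: 19 28 36 44 64 84 95 96 105 114

Derivation:
Frame 1: SPARE (6+4=10). 10 + next roll (9) = 19. Cumulative: 19
Frame 2: OPEN (9+0=9). Cumulative: 28
Frame 3: OPEN (8+0=8). Cumulative: 36
Frame 4: OPEN (1+7=8). Cumulative: 44
Frame 5: SPARE (2+8=10). 10 + next roll (10) = 20. Cumulative: 64
Frame 6: STRIKE. 10 + next two rolls (10+0) = 20. Cumulative: 84
Frame 7: STRIKE. 10 + next two rolls (0+1) = 11. Cumulative: 95
Frame 8: OPEN (0+1=1). Cumulative: 96
Frame 9: OPEN (6+3=9). Cumulative: 105
Frame 10: OPEN. Sum of all frame-10 rolls (6+3) = 9. Cumulative: 114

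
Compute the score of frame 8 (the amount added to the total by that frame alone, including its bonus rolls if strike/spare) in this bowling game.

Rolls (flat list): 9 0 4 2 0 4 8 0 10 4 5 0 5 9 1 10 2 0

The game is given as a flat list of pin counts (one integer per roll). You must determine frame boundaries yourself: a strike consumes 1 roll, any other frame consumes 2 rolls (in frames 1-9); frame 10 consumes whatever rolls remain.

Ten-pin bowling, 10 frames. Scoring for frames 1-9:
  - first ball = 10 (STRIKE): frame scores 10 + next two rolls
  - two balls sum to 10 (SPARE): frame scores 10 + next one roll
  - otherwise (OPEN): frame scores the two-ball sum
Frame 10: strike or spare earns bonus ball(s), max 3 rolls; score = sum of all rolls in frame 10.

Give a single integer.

Frame 1: OPEN (9+0=9). Cumulative: 9
Frame 2: OPEN (4+2=6). Cumulative: 15
Frame 3: OPEN (0+4=4). Cumulative: 19
Frame 4: OPEN (8+0=8). Cumulative: 27
Frame 5: STRIKE. 10 + next two rolls (4+5) = 19. Cumulative: 46
Frame 6: OPEN (4+5=9). Cumulative: 55
Frame 7: OPEN (0+5=5). Cumulative: 60
Frame 8: SPARE (9+1=10). 10 + next roll (10) = 20. Cumulative: 80
Frame 9: STRIKE. 10 + next two rolls (2+0) = 12. Cumulative: 92
Frame 10: OPEN. Sum of all frame-10 rolls (2+0) = 2. Cumulative: 94

Answer: 20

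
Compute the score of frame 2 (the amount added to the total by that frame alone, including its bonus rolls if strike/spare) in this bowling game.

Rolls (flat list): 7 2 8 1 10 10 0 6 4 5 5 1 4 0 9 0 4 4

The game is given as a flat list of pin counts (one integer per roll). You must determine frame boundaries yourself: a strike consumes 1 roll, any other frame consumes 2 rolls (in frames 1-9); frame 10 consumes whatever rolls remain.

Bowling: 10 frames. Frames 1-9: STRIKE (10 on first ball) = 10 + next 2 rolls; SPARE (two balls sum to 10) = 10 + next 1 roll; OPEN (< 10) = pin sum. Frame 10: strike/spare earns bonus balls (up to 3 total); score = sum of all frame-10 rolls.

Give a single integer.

Frame 1: OPEN (7+2=9). Cumulative: 9
Frame 2: OPEN (8+1=9). Cumulative: 18
Frame 3: STRIKE. 10 + next two rolls (10+0) = 20. Cumulative: 38
Frame 4: STRIKE. 10 + next two rolls (0+6) = 16. Cumulative: 54

Answer: 9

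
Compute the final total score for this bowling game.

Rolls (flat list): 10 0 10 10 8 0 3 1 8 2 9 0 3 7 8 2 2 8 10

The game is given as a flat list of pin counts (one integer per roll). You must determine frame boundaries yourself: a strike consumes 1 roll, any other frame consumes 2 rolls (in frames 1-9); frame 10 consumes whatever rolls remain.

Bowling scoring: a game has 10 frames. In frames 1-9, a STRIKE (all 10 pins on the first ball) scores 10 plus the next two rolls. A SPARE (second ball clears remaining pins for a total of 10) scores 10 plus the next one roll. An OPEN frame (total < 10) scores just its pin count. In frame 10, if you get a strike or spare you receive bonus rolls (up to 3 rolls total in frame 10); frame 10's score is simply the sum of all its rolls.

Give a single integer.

Frame 1: STRIKE. 10 + next two rolls (0+10) = 20. Cumulative: 20
Frame 2: SPARE (0+10=10). 10 + next roll (10) = 20. Cumulative: 40
Frame 3: STRIKE. 10 + next two rolls (8+0) = 18. Cumulative: 58
Frame 4: OPEN (8+0=8). Cumulative: 66
Frame 5: OPEN (3+1=4). Cumulative: 70
Frame 6: SPARE (8+2=10). 10 + next roll (9) = 19. Cumulative: 89
Frame 7: OPEN (9+0=9). Cumulative: 98
Frame 8: SPARE (3+7=10). 10 + next roll (8) = 18. Cumulative: 116
Frame 9: SPARE (8+2=10). 10 + next roll (2) = 12. Cumulative: 128
Frame 10: SPARE. Sum of all frame-10 rolls (2+8+10) = 20. Cumulative: 148

Answer: 148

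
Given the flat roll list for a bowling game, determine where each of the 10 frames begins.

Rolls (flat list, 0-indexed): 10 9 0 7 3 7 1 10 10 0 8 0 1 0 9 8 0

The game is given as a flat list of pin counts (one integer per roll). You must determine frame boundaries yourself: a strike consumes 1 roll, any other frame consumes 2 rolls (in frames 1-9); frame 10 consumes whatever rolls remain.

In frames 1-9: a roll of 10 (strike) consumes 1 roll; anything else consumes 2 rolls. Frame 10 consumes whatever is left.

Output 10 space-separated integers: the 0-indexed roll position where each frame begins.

Frame 1 starts at roll index 0: roll=10 (strike), consumes 1 roll
Frame 2 starts at roll index 1: rolls=9,0 (sum=9), consumes 2 rolls
Frame 3 starts at roll index 3: rolls=7,3 (sum=10), consumes 2 rolls
Frame 4 starts at roll index 5: rolls=7,1 (sum=8), consumes 2 rolls
Frame 5 starts at roll index 7: roll=10 (strike), consumes 1 roll
Frame 6 starts at roll index 8: roll=10 (strike), consumes 1 roll
Frame 7 starts at roll index 9: rolls=0,8 (sum=8), consumes 2 rolls
Frame 8 starts at roll index 11: rolls=0,1 (sum=1), consumes 2 rolls
Frame 9 starts at roll index 13: rolls=0,9 (sum=9), consumes 2 rolls
Frame 10 starts at roll index 15: 2 remaining rolls

Answer: 0 1 3 5 7 8 9 11 13 15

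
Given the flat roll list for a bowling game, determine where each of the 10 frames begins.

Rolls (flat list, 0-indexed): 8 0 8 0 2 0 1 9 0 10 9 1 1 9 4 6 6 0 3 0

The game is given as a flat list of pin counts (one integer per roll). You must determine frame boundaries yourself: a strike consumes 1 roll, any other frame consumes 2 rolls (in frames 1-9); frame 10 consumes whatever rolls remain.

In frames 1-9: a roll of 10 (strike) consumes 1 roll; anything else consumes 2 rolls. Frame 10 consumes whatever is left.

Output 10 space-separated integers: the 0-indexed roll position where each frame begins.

Frame 1 starts at roll index 0: rolls=8,0 (sum=8), consumes 2 rolls
Frame 2 starts at roll index 2: rolls=8,0 (sum=8), consumes 2 rolls
Frame 3 starts at roll index 4: rolls=2,0 (sum=2), consumes 2 rolls
Frame 4 starts at roll index 6: rolls=1,9 (sum=10), consumes 2 rolls
Frame 5 starts at roll index 8: rolls=0,10 (sum=10), consumes 2 rolls
Frame 6 starts at roll index 10: rolls=9,1 (sum=10), consumes 2 rolls
Frame 7 starts at roll index 12: rolls=1,9 (sum=10), consumes 2 rolls
Frame 8 starts at roll index 14: rolls=4,6 (sum=10), consumes 2 rolls
Frame 9 starts at roll index 16: rolls=6,0 (sum=6), consumes 2 rolls
Frame 10 starts at roll index 18: 2 remaining rolls

Answer: 0 2 4 6 8 10 12 14 16 18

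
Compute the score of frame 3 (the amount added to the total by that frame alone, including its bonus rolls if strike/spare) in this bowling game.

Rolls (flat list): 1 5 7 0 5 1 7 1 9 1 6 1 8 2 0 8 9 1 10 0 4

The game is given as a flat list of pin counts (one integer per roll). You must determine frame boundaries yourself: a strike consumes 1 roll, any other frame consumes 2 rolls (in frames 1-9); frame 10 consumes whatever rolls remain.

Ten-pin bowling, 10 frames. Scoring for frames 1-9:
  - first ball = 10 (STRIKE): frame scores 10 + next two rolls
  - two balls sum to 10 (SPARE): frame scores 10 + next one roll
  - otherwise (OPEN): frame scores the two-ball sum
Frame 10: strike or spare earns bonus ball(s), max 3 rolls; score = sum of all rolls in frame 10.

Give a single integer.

Frame 1: OPEN (1+5=6). Cumulative: 6
Frame 2: OPEN (7+0=7). Cumulative: 13
Frame 3: OPEN (5+1=6). Cumulative: 19
Frame 4: OPEN (7+1=8). Cumulative: 27
Frame 5: SPARE (9+1=10). 10 + next roll (6) = 16. Cumulative: 43

Answer: 6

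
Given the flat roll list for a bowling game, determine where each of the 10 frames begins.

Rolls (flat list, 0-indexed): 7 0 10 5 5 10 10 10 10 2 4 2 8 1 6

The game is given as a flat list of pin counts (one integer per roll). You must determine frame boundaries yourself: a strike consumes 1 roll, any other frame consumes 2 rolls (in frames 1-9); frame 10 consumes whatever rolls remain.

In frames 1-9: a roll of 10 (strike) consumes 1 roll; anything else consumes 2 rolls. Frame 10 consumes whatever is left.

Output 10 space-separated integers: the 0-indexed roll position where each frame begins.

Frame 1 starts at roll index 0: rolls=7,0 (sum=7), consumes 2 rolls
Frame 2 starts at roll index 2: roll=10 (strike), consumes 1 roll
Frame 3 starts at roll index 3: rolls=5,5 (sum=10), consumes 2 rolls
Frame 4 starts at roll index 5: roll=10 (strike), consumes 1 roll
Frame 5 starts at roll index 6: roll=10 (strike), consumes 1 roll
Frame 6 starts at roll index 7: roll=10 (strike), consumes 1 roll
Frame 7 starts at roll index 8: roll=10 (strike), consumes 1 roll
Frame 8 starts at roll index 9: rolls=2,4 (sum=6), consumes 2 rolls
Frame 9 starts at roll index 11: rolls=2,8 (sum=10), consumes 2 rolls
Frame 10 starts at roll index 13: 2 remaining rolls

Answer: 0 2 3 5 6 7 8 9 11 13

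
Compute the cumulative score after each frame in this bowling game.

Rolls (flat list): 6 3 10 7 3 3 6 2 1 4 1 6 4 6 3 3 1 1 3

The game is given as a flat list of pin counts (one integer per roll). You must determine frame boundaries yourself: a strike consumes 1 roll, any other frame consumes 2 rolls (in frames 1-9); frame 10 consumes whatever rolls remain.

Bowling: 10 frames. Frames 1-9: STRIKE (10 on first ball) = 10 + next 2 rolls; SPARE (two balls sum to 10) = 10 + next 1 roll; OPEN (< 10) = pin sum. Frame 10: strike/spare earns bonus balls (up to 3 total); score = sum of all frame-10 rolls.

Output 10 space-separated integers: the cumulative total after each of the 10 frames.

Answer: 9 29 42 51 54 59 75 84 88 92

Derivation:
Frame 1: OPEN (6+3=9). Cumulative: 9
Frame 2: STRIKE. 10 + next two rolls (7+3) = 20. Cumulative: 29
Frame 3: SPARE (7+3=10). 10 + next roll (3) = 13. Cumulative: 42
Frame 4: OPEN (3+6=9). Cumulative: 51
Frame 5: OPEN (2+1=3). Cumulative: 54
Frame 6: OPEN (4+1=5). Cumulative: 59
Frame 7: SPARE (6+4=10). 10 + next roll (6) = 16. Cumulative: 75
Frame 8: OPEN (6+3=9). Cumulative: 84
Frame 9: OPEN (3+1=4). Cumulative: 88
Frame 10: OPEN. Sum of all frame-10 rolls (1+3) = 4. Cumulative: 92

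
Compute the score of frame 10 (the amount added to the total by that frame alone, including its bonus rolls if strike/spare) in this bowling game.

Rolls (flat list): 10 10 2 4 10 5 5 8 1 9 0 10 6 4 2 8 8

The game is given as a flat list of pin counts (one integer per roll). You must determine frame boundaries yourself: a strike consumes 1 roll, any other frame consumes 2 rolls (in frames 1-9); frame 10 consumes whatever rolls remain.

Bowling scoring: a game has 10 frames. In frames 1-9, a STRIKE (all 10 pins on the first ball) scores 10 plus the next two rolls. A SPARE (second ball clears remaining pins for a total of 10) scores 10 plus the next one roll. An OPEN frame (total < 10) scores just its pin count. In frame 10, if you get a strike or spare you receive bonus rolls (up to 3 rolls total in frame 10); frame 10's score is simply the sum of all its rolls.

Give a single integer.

Answer: 18

Derivation:
Frame 1: STRIKE. 10 + next two rolls (10+2) = 22. Cumulative: 22
Frame 2: STRIKE. 10 + next two rolls (2+4) = 16. Cumulative: 38
Frame 3: OPEN (2+4=6). Cumulative: 44
Frame 4: STRIKE. 10 + next two rolls (5+5) = 20. Cumulative: 64
Frame 5: SPARE (5+5=10). 10 + next roll (8) = 18. Cumulative: 82
Frame 6: OPEN (8+1=9). Cumulative: 91
Frame 7: OPEN (9+0=9). Cumulative: 100
Frame 8: STRIKE. 10 + next two rolls (6+4) = 20. Cumulative: 120
Frame 9: SPARE (6+4=10). 10 + next roll (2) = 12. Cumulative: 132
Frame 10: SPARE. Sum of all frame-10 rolls (2+8+8) = 18. Cumulative: 150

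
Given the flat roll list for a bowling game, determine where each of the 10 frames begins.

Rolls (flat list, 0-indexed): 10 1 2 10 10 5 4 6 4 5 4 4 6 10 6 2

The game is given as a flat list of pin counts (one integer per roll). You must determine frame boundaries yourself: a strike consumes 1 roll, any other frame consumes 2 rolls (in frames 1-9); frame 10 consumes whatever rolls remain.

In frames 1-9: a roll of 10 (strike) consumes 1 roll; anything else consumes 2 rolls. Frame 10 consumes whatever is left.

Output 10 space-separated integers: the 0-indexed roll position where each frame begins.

Answer: 0 1 3 4 5 7 9 11 13 14

Derivation:
Frame 1 starts at roll index 0: roll=10 (strike), consumes 1 roll
Frame 2 starts at roll index 1: rolls=1,2 (sum=3), consumes 2 rolls
Frame 3 starts at roll index 3: roll=10 (strike), consumes 1 roll
Frame 4 starts at roll index 4: roll=10 (strike), consumes 1 roll
Frame 5 starts at roll index 5: rolls=5,4 (sum=9), consumes 2 rolls
Frame 6 starts at roll index 7: rolls=6,4 (sum=10), consumes 2 rolls
Frame 7 starts at roll index 9: rolls=5,4 (sum=9), consumes 2 rolls
Frame 8 starts at roll index 11: rolls=4,6 (sum=10), consumes 2 rolls
Frame 9 starts at roll index 13: roll=10 (strike), consumes 1 roll
Frame 10 starts at roll index 14: 2 remaining rolls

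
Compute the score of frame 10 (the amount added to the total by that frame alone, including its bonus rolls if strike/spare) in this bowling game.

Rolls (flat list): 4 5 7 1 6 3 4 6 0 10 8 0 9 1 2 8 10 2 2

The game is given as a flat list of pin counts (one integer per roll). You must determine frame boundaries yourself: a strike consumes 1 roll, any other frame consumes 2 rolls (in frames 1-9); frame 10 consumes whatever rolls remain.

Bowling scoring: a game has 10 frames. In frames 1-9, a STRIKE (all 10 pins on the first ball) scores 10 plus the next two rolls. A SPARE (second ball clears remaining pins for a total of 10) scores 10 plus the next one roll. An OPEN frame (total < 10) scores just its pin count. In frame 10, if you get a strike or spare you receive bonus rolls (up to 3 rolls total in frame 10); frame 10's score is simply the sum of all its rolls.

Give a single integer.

Answer: 4

Derivation:
Frame 1: OPEN (4+5=9). Cumulative: 9
Frame 2: OPEN (7+1=8). Cumulative: 17
Frame 3: OPEN (6+3=9). Cumulative: 26
Frame 4: SPARE (4+6=10). 10 + next roll (0) = 10. Cumulative: 36
Frame 5: SPARE (0+10=10). 10 + next roll (8) = 18. Cumulative: 54
Frame 6: OPEN (8+0=8). Cumulative: 62
Frame 7: SPARE (9+1=10). 10 + next roll (2) = 12. Cumulative: 74
Frame 8: SPARE (2+8=10). 10 + next roll (10) = 20. Cumulative: 94
Frame 9: STRIKE. 10 + next two rolls (2+2) = 14. Cumulative: 108
Frame 10: OPEN. Sum of all frame-10 rolls (2+2) = 4. Cumulative: 112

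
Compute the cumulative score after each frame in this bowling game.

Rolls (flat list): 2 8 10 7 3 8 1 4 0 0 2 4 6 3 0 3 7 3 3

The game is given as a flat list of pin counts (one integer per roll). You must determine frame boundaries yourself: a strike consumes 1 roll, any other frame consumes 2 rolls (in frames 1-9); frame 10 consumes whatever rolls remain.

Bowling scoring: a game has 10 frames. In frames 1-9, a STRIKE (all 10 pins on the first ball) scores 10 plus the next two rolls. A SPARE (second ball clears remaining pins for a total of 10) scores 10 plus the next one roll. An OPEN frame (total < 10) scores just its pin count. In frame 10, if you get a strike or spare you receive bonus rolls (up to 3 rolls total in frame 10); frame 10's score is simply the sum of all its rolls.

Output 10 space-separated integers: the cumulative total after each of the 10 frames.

Frame 1: SPARE (2+8=10). 10 + next roll (10) = 20. Cumulative: 20
Frame 2: STRIKE. 10 + next two rolls (7+3) = 20. Cumulative: 40
Frame 3: SPARE (7+3=10). 10 + next roll (8) = 18. Cumulative: 58
Frame 4: OPEN (8+1=9). Cumulative: 67
Frame 5: OPEN (4+0=4). Cumulative: 71
Frame 6: OPEN (0+2=2). Cumulative: 73
Frame 7: SPARE (4+6=10). 10 + next roll (3) = 13. Cumulative: 86
Frame 8: OPEN (3+0=3). Cumulative: 89
Frame 9: SPARE (3+7=10). 10 + next roll (3) = 13. Cumulative: 102
Frame 10: OPEN. Sum of all frame-10 rolls (3+3) = 6. Cumulative: 108

Answer: 20 40 58 67 71 73 86 89 102 108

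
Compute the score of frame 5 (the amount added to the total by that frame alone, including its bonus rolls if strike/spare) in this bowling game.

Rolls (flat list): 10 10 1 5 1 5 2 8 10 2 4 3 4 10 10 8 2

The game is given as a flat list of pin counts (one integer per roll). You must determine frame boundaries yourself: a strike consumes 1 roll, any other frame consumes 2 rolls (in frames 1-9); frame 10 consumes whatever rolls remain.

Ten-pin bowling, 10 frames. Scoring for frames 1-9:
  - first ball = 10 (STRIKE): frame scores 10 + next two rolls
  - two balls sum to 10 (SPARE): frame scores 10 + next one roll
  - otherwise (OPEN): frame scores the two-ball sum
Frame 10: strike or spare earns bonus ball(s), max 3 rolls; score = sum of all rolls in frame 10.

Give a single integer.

Answer: 20

Derivation:
Frame 1: STRIKE. 10 + next two rolls (10+1) = 21. Cumulative: 21
Frame 2: STRIKE. 10 + next two rolls (1+5) = 16. Cumulative: 37
Frame 3: OPEN (1+5=6). Cumulative: 43
Frame 4: OPEN (1+5=6). Cumulative: 49
Frame 5: SPARE (2+8=10). 10 + next roll (10) = 20. Cumulative: 69
Frame 6: STRIKE. 10 + next two rolls (2+4) = 16. Cumulative: 85
Frame 7: OPEN (2+4=6). Cumulative: 91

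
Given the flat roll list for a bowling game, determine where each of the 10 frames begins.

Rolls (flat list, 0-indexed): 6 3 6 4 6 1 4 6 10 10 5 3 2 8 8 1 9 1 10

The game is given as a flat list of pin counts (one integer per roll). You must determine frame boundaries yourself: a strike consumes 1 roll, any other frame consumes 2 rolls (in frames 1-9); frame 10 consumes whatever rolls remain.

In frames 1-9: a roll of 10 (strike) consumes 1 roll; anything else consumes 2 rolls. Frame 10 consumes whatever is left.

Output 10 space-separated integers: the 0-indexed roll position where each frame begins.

Frame 1 starts at roll index 0: rolls=6,3 (sum=9), consumes 2 rolls
Frame 2 starts at roll index 2: rolls=6,4 (sum=10), consumes 2 rolls
Frame 3 starts at roll index 4: rolls=6,1 (sum=7), consumes 2 rolls
Frame 4 starts at roll index 6: rolls=4,6 (sum=10), consumes 2 rolls
Frame 5 starts at roll index 8: roll=10 (strike), consumes 1 roll
Frame 6 starts at roll index 9: roll=10 (strike), consumes 1 roll
Frame 7 starts at roll index 10: rolls=5,3 (sum=8), consumes 2 rolls
Frame 8 starts at roll index 12: rolls=2,8 (sum=10), consumes 2 rolls
Frame 9 starts at roll index 14: rolls=8,1 (sum=9), consumes 2 rolls
Frame 10 starts at roll index 16: 3 remaining rolls

Answer: 0 2 4 6 8 9 10 12 14 16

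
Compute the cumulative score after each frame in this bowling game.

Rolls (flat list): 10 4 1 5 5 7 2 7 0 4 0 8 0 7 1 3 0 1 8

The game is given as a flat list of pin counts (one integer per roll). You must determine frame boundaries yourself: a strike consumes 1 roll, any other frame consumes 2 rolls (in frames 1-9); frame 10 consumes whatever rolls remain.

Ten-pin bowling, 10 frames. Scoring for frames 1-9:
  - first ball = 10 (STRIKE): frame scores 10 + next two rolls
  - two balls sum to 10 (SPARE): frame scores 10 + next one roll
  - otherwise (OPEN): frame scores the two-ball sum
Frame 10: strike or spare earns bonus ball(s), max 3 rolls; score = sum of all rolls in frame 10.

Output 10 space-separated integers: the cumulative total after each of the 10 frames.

Frame 1: STRIKE. 10 + next two rolls (4+1) = 15. Cumulative: 15
Frame 2: OPEN (4+1=5). Cumulative: 20
Frame 3: SPARE (5+5=10). 10 + next roll (7) = 17. Cumulative: 37
Frame 4: OPEN (7+2=9). Cumulative: 46
Frame 5: OPEN (7+0=7). Cumulative: 53
Frame 6: OPEN (4+0=4). Cumulative: 57
Frame 7: OPEN (8+0=8). Cumulative: 65
Frame 8: OPEN (7+1=8). Cumulative: 73
Frame 9: OPEN (3+0=3). Cumulative: 76
Frame 10: OPEN. Sum of all frame-10 rolls (1+8) = 9. Cumulative: 85

Answer: 15 20 37 46 53 57 65 73 76 85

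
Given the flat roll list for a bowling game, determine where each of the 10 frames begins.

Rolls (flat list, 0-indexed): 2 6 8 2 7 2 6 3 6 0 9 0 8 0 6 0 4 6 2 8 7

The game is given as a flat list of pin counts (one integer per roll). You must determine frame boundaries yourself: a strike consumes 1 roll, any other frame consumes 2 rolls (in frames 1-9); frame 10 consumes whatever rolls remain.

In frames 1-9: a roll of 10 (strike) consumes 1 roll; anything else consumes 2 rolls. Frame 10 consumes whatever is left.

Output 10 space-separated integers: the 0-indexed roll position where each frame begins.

Answer: 0 2 4 6 8 10 12 14 16 18

Derivation:
Frame 1 starts at roll index 0: rolls=2,6 (sum=8), consumes 2 rolls
Frame 2 starts at roll index 2: rolls=8,2 (sum=10), consumes 2 rolls
Frame 3 starts at roll index 4: rolls=7,2 (sum=9), consumes 2 rolls
Frame 4 starts at roll index 6: rolls=6,3 (sum=9), consumes 2 rolls
Frame 5 starts at roll index 8: rolls=6,0 (sum=6), consumes 2 rolls
Frame 6 starts at roll index 10: rolls=9,0 (sum=9), consumes 2 rolls
Frame 7 starts at roll index 12: rolls=8,0 (sum=8), consumes 2 rolls
Frame 8 starts at roll index 14: rolls=6,0 (sum=6), consumes 2 rolls
Frame 9 starts at roll index 16: rolls=4,6 (sum=10), consumes 2 rolls
Frame 10 starts at roll index 18: 3 remaining rolls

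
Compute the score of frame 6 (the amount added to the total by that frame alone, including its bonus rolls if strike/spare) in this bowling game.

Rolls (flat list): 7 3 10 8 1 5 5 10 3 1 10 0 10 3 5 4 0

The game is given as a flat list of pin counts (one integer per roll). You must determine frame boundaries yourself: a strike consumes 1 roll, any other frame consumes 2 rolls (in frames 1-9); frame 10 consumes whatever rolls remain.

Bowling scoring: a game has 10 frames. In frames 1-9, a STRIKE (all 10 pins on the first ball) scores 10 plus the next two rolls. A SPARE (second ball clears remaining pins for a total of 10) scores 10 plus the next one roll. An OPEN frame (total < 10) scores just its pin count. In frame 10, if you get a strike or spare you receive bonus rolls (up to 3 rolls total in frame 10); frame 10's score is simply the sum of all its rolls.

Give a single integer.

Answer: 4

Derivation:
Frame 1: SPARE (7+3=10). 10 + next roll (10) = 20. Cumulative: 20
Frame 2: STRIKE. 10 + next two rolls (8+1) = 19. Cumulative: 39
Frame 3: OPEN (8+1=9). Cumulative: 48
Frame 4: SPARE (5+5=10). 10 + next roll (10) = 20. Cumulative: 68
Frame 5: STRIKE. 10 + next two rolls (3+1) = 14. Cumulative: 82
Frame 6: OPEN (3+1=4). Cumulative: 86
Frame 7: STRIKE. 10 + next two rolls (0+10) = 20. Cumulative: 106
Frame 8: SPARE (0+10=10). 10 + next roll (3) = 13. Cumulative: 119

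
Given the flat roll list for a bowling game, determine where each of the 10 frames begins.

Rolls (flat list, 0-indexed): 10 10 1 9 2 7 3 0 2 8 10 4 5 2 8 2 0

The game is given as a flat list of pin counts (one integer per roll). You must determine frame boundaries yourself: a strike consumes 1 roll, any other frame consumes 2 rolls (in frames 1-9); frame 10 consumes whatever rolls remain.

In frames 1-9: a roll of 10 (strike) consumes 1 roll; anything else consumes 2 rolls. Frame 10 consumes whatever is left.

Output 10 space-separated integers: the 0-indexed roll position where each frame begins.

Answer: 0 1 2 4 6 8 10 11 13 15

Derivation:
Frame 1 starts at roll index 0: roll=10 (strike), consumes 1 roll
Frame 2 starts at roll index 1: roll=10 (strike), consumes 1 roll
Frame 3 starts at roll index 2: rolls=1,9 (sum=10), consumes 2 rolls
Frame 4 starts at roll index 4: rolls=2,7 (sum=9), consumes 2 rolls
Frame 5 starts at roll index 6: rolls=3,0 (sum=3), consumes 2 rolls
Frame 6 starts at roll index 8: rolls=2,8 (sum=10), consumes 2 rolls
Frame 7 starts at roll index 10: roll=10 (strike), consumes 1 roll
Frame 8 starts at roll index 11: rolls=4,5 (sum=9), consumes 2 rolls
Frame 9 starts at roll index 13: rolls=2,8 (sum=10), consumes 2 rolls
Frame 10 starts at roll index 15: 2 remaining rolls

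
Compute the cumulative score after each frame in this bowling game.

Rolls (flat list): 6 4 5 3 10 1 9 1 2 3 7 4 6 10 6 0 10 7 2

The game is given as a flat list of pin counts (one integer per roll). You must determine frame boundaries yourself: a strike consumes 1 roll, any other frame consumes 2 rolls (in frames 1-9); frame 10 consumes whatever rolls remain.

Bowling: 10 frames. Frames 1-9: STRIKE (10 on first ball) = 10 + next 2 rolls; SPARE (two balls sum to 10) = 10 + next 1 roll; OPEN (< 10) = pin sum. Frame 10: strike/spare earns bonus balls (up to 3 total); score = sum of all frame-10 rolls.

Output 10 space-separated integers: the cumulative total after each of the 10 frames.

Answer: 15 23 43 54 57 71 91 107 113 132

Derivation:
Frame 1: SPARE (6+4=10). 10 + next roll (5) = 15. Cumulative: 15
Frame 2: OPEN (5+3=8). Cumulative: 23
Frame 3: STRIKE. 10 + next two rolls (1+9) = 20. Cumulative: 43
Frame 4: SPARE (1+9=10). 10 + next roll (1) = 11. Cumulative: 54
Frame 5: OPEN (1+2=3). Cumulative: 57
Frame 6: SPARE (3+7=10). 10 + next roll (4) = 14. Cumulative: 71
Frame 7: SPARE (4+6=10). 10 + next roll (10) = 20. Cumulative: 91
Frame 8: STRIKE. 10 + next two rolls (6+0) = 16. Cumulative: 107
Frame 9: OPEN (6+0=6). Cumulative: 113
Frame 10: STRIKE. Sum of all frame-10 rolls (10+7+2) = 19. Cumulative: 132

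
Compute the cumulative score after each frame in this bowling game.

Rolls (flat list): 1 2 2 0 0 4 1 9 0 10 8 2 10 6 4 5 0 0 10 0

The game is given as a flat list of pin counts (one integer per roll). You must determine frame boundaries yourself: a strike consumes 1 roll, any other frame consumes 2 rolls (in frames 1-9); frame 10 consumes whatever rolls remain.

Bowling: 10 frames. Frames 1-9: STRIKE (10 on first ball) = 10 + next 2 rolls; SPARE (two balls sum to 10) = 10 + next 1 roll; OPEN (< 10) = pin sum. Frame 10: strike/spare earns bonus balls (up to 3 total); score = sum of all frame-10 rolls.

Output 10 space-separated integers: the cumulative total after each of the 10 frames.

Answer: 3 5 9 19 37 57 77 92 97 107

Derivation:
Frame 1: OPEN (1+2=3). Cumulative: 3
Frame 2: OPEN (2+0=2). Cumulative: 5
Frame 3: OPEN (0+4=4). Cumulative: 9
Frame 4: SPARE (1+9=10). 10 + next roll (0) = 10. Cumulative: 19
Frame 5: SPARE (0+10=10). 10 + next roll (8) = 18. Cumulative: 37
Frame 6: SPARE (8+2=10). 10 + next roll (10) = 20. Cumulative: 57
Frame 7: STRIKE. 10 + next two rolls (6+4) = 20. Cumulative: 77
Frame 8: SPARE (6+4=10). 10 + next roll (5) = 15. Cumulative: 92
Frame 9: OPEN (5+0=5). Cumulative: 97
Frame 10: SPARE. Sum of all frame-10 rolls (0+10+0) = 10. Cumulative: 107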